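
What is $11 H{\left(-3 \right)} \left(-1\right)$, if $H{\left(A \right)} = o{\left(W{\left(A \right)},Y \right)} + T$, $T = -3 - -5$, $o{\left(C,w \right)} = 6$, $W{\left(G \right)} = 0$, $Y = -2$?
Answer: $-88$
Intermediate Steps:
$T = 2$ ($T = -3 + 5 = 2$)
$H{\left(A \right)} = 8$ ($H{\left(A \right)} = 6 + 2 = 8$)
$11 H{\left(-3 \right)} \left(-1\right) = 11 \cdot 8 \left(-1\right) = 88 \left(-1\right) = -88$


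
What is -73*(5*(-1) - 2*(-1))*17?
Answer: 3723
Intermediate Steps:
-73*(5*(-1) - 2*(-1))*17 = -73*(-5 + 2)*17 = -73*(-3)*17 = 219*17 = 3723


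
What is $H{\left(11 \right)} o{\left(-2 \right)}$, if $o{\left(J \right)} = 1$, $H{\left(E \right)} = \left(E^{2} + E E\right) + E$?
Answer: $253$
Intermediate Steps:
$H{\left(E \right)} = E + 2 E^{2}$ ($H{\left(E \right)} = \left(E^{2} + E^{2}\right) + E = 2 E^{2} + E = E + 2 E^{2}$)
$H{\left(11 \right)} o{\left(-2 \right)} = 11 \left(1 + 2 \cdot 11\right) 1 = 11 \left(1 + 22\right) 1 = 11 \cdot 23 \cdot 1 = 253 \cdot 1 = 253$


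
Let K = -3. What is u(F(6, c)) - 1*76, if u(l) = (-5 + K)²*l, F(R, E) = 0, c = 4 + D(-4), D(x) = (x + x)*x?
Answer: -76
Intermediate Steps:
D(x) = 2*x² (D(x) = (2*x)*x = 2*x²)
c = 36 (c = 4 + 2*(-4)² = 4 + 2*16 = 4 + 32 = 36)
u(l) = 64*l (u(l) = (-5 - 3)²*l = (-8)²*l = 64*l)
u(F(6, c)) - 1*76 = 64*0 - 1*76 = 0 - 76 = -76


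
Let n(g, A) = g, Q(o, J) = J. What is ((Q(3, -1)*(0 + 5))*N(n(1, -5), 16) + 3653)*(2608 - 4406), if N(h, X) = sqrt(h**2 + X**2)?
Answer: -6568094 + 8990*sqrt(257) ≈ -6.4240e+6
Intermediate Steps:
N(h, X) = sqrt(X**2 + h**2)
((Q(3, -1)*(0 + 5))*N(n(1, -5), 16) + 3653)*(2608 - 4406) = ((-(0 + 5))*sqrt(16**2 + 1**2) + 3653)*(2608 - 4406) = ((-1*5)*sqrt(256 + 1) + 3653)*(-1798) = (-5*sqrt(257) + 3653)*(-1798) = (3653 - 5*sqrt(257))*(-1798) = -6568094 + 8990*sqrt(257)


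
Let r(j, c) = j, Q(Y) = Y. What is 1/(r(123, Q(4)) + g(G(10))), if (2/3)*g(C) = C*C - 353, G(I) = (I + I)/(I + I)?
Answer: -1/405 ≈ -0.0024691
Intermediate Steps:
G(I) = 1 (G(I) = (2*I)/((2*I)) = (2*I)*(1/(2*I)) = 1)
g(C) = -1059/2 + 3*C**2/2 (g(C) = 3*(C*C - 353)/2 = 3*(C**2 - 353)/2 = 3*(-353 + C**2)/2 = -1059/2 + 3*C**2/2)
1/(r(123, Q(4)) + g(G(10))) = 1/(123 + (-1059/2 + (3/2)*1**2)) = 1/(123 + (-1059/2 + (3/2)*1)) = 1/(123 + (-1059/2 + 3/2)) = 1/(123 - 528) = 1/(-405) = -1/405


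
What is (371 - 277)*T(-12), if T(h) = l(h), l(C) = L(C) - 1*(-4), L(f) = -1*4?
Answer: 0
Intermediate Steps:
L(f) = -4
l(C) = 0 (l(C) = -4 - 1*(-4) = -4 + 4 = 0)
T(h) = 0
(371 - 277)*T(-12) = (371 - 277)*0 = 94*0 = 0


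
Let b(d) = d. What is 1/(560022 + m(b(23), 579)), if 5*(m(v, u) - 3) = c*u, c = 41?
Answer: 5/2823864 ≈ 1.7706e-6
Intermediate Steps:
m(v, u) = 3 + 41*u/5 (m(v, u) = 3 + (41*u)/5 = 3 + 41*u/5)
1/(560022 + m(b(23), 579)) = 1/(560022 + (3 + (41/5)*579)) = 1/(560022 + (3 + 23739/5)) = 1/(560022 + 23754/5) = 1/(2823864/5) = 5/2823864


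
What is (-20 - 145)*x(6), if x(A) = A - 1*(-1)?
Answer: -1155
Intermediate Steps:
x(A) = 1 + A (x(A) = A + 1 = 1 + A)
(-20 - 145)*x(6) = (-20 - 145)*(1 + 6) = -165*7 = -1155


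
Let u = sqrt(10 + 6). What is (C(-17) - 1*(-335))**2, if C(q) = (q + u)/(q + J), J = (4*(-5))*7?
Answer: 2767601664/24649 ≈ 1.1228e+5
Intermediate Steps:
J = -140 (J = -20*7 = -140)
u = 4 (u = sqrt(16) = 4)
C(q) = (4 + q)/(-140 + q) (C(q) = (q + 4)/(q - 140) = (4 + q)/(-140 + q))
(C(-17) - 1*(-335))**2 = ((4 - 17)/(-140 - 17) - 1*(-335))**2 = (-13/(-157) + 335)**2 = (-1/157*(-13) + 335)**2 = (13/157 + 335)**2 = (52608/157)**2 = 2767601664/24649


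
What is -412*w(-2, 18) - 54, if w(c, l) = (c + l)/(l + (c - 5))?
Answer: -7186/11 ≈ -653.27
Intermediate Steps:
w(c, l) = (c + l)/(-5 + c + l) (w(c, l) = (c + l)/(l + (-5 + c)) = (c + l)/(-5 + c + l))
-412*w(-2, 18) - 54 = -412*(-2 + 18)/(-5 - 2 + 18) - 54 = -412*16/11 - 54 = -6592/11 - 54 = -7186/11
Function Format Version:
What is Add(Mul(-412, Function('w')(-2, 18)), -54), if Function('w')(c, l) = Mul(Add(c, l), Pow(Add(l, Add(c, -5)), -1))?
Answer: Rational(-7186, 11) ≈ -653.27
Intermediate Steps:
Function('w')(c, l) = Mul(Pow(Add(-5, c, l), -1), Add(c, l)) (Function('w')(c, l) = Mul(Add(c, l), Pow(Add(l, Add(-5, c)), -1)) = Mul(Add(c, l), Pow(Add(-5, c, l), -1)) = Mul(Pow(Add(-5, c, l), -1), Add(c, l)))
Add(Mul(-412, Function('w')(-2, 18)), -54) = Add(Mul(-412, Mul(Pow(Add(-5, -2, 18), -1), Add(-2, 18))), -54) = Add(Mul(-412, Mul(Pow(11, -1), 16)), -54) = Add(Mul(-412, Mul(Rational(1, 11), 16)), -54) = Add(Mul(-412, Rational(16, 11)), -54) = Add(Rational(-6592, 11), -54) = Rational(-7186, 11)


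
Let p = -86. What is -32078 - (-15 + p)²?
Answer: -42279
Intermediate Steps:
-32078 - (-15 + p)² = -32078 - (-15 - 86)² = -32078 - 1*(-101)² = -32078 - 1*10201 = -32078 - 10201 = -42279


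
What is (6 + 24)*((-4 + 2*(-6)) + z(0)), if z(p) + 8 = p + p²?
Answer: -720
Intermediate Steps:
z(p) = -8 + p + p² (z(p) = -8 + (p + p²) = -8 + p + p²)
(6 + 24)*((-4 + 2*(-6)) + z(0)) = (6 + 24)*((-4 + 2*(-6)) + (-8 + 0 + 0²)) = 30*((-4 - 12) + (-8 + 0 + 0)) = 30*(-16 - 8) = 30*(-24) = -720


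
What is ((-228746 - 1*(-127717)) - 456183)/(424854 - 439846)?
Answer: 139303/3748 ≈ 37.167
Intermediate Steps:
((-228746 - 1*(-127717)) - 456183)/(424854 - 439846) = ((-228746 + 127717) - 456183)/(-14992) = (-101029 - 456183)*(-1/14992) = -557212*(-1/14992) = 139303/3748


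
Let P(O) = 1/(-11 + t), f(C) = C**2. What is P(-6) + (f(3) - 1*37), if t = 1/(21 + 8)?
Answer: -8933/318 ≈ -28.091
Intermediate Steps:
t = 1/29 ≈ 0.034483
P(O) = -29/318 (P(O) = 1/(-11 + 1/29) = 1/(-318/29) = -29/318)
P(-6) + (f(3) - 1*37) = -29/318 + (3**2 - 1*37) = -29/318 + (9 - 37) = -29/318 - 28 = -8933/318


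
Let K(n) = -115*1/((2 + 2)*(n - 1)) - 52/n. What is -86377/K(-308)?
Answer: -8220671844/24923 ≈ -3.2984e+5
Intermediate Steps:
K(n) = -115/(-4 + 4*n) - 52/n (K(n) = -115*1/(4*(-1 + n)) - 52/n = -115/(-4 + 4*n) - 52/n)
-86377/K(-308) = -86377*(-1232*(-1 - 308)/(208 - 323*(-308))) = -86377*380688/(208 + 99484) = -86377/((1/4)*(-1/308)*(-1/309)*99692) = -86377/24923/95172 = -86377*95172/24923 = -8220671844/24923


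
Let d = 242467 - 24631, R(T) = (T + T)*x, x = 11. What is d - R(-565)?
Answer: 230266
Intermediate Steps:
R(T) = 22*T (R(T) = (T + T)*11 = (2*T)*11 = 22*T)
d = 217836
d - R(-565) = 217836 - 22*(-565) = 217836 - 1*(-12430) = 217836 + 12430 = 230266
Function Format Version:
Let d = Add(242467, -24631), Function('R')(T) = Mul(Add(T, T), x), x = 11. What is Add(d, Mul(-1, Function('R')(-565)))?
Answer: 230266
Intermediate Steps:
Function('R')(T) = Mul(22, T) (Function('R')(T) = Mul(Add(T, T), 11) = Mul(Mul(2, T), 11) = Mul(22, T))
d = 217836
Add(d, Mul(-1, Function('R')(-565))) = Add(217836, Mul(-1, Mul(22, -565))) = Add(217836, Mul(-1, -12430)) = Add(217836, 12430) = 230266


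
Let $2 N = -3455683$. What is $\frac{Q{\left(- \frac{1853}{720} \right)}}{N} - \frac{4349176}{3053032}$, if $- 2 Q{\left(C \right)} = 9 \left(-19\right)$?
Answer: $- \frac{1878736954460}{1318788847607} \approx -1.4246$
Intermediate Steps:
$Q{\left(C \right)} = \frac{171}{2}$ ($Q{\left(C \right)} = - \frac{9 \left(-19\right)}{2} = \left(- \frac{1}{2}\right) \left(-171\right) = \frac{171}{2}$)
$N = - \frac{3455683}{2}$ ($N = \frac{1}{2} \left(-3455683\right) = - \frac{3455683}{2} \approx -1.7278 \cdot 10^{6}$)
$\frac{Q{\left(- \frac{1853}{720} \right)}}{N} - \frac{4349176}{3053032} = \frac{171}{2 \left(- \frac{3455683}{2}\right)} - \frac{4349176}{3053032} = \frac{171}{2} \left(- \frac{2}{3455683}\right) - \frac{543647}{381629} = - \frac{171}{3455683} - \frac{543647}{381629} = - \frac{1878736954460}{1318788847607}$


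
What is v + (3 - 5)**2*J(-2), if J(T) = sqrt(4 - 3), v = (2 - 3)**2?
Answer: 5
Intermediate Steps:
v = 1 (v = (-1)**2 = 1)
J(T) = 1 (J(T) = sqrt(1) = 1)
v + (3 - 5)**2*J(-2) = 1 + (3 - 5)**2*1 = 1 + (-2)**2*1 = 1 + 4*1 = 1 + 4 = 5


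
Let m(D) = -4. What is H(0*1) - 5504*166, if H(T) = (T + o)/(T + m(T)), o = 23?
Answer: -3654679/4 ≈ -9.1367e+5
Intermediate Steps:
H(T) = (23 + T)/(-4 + T) (H(T) = (T + 23)/(T - 4) = (23 + T)/(-4 + T))
H(0*1) - 5504*166 = (23 + 0*1)/(-4 + 0*1) - 5504*166 = (23 + 0)/(-4 + 0) - 688*1328 = 23/(-4) - 913664 = -1/4*23 - 913664 = -23/4 - 913664 = -3654679/4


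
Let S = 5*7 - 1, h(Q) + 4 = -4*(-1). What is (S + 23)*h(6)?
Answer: 0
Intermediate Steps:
h(Q) = 0 (h(Q) = -4 - 4*(-1) = -4 + 4 = 0)
S = 34 (S = 35 - 1 = 34)
(S + 23)*h(6) = (34 + 23)*0 = 57*0 = 0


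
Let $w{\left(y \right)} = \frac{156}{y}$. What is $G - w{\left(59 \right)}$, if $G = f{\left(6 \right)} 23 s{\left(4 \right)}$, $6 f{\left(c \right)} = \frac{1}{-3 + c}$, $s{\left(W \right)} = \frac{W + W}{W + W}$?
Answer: $- \frac{1451}{1062} \approx -1.3663$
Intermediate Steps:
$s{\left(W \right)} = 1$ ($s{\left(W \right)} = \frac{2 W}{2 W} = 2 W \frac{1}{2 W} = 1$)
$f{\left(c \right)} = \frac{1}{6 \left(-3 + c\right)}$
$G = \frac{23}{18}$ ($G = \frac{1}{6 \left(-3 + 6\right)} 23 \cdot 1 = \frac{1}{6 \cdot 3} \cdot 23 \cdot 1 = \frac{1}{6} \cdot \frac{1}{3} \cdot 23 \cdot 1 = \frac{1}{18} \cdot 23 \cdot 1 = \frac{23}{18} \cdot 1 = \frac{23}{18} \approx 1.2778$)
$G - w{\left(59 \right)} = \frac{23}{18} - \frac{156}{59} = - \frac{1451}{1062}$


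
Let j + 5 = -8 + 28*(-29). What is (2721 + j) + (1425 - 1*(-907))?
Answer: 4228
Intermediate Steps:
j = -825 (j = -5 + (-8 + 28*(-29)) = -5 + (-8 - 812) = -5 - 820 = -825)
(2721 + j) + (1425 - 1*(-907)) = (2721 - 825) + (1425 - 1*(-907)) = 1896 + (1425 + 907) = 1896 + 2332 = 4228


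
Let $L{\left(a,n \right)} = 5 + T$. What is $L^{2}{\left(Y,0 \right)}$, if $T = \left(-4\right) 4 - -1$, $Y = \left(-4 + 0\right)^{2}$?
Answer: $100$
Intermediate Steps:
$Y = 16$ ($Y = \left(-4\right)^{2} = 16$)
$T = -15$ ($T = -16 + 1 = -15$)
$L{\left(a,n \right)} = -10$ ($L{\left(a,n \right)} = 5 - 15 = -10$)
$L^{2}{\left(Y,0 \right)} = \left(-10\right)^{2} = 100$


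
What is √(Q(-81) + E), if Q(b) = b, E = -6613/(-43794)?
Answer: I*√17229051066/14598 ≈ 8.9916*I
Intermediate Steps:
E = 6613/43794 (E = -6613*(-1/43794) = 6613/43794 ≈ 0.15100)
√(Q(-81) + E) = √(-81 + 6613/43794) = √(-3540701/43794) = I*√17229051066/14598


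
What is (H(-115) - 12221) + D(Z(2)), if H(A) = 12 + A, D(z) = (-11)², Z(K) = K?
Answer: -12203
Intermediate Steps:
D(z) = 121
(H(-115) - 12221) + D(Z(2)) = ((12 - 115) - 12221) + 121 = (-103 - 12221) + 121 = -12324 + 121 = -12203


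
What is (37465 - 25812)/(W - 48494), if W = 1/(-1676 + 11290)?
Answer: -112031942/466221315 ≈ -0.24030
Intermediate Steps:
W = 1/9614 ≈ 0.00010401
(37465 - 25812)/(W - 48494) = (37465 - 25812)/(1/9614 - 48494) = 11653/(-466221315/9614) = 11653*(-9614/466221315) = -112031942/466221315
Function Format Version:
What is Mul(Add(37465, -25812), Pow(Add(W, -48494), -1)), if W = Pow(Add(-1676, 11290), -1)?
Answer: Rational(-112031942, 466221315) ≈ -0.24030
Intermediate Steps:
W = Rational(1, 9614) (W = Pow(9614, -1) = Rational(1, 9614) ≈ 0.00010401)
Mul(Add(37465, -25812), Pow(Add(W, -48494), -1)) = Mul(Add(37465, -25812), Pow(Add(Rational(1, 9614), -48494), -1)) = Mul(11653, Pow(Rational(-466221315, 9614), -1)) = Mul(11653, Rational(-9614, 466221315)) = Rational(-112031942, 466221315)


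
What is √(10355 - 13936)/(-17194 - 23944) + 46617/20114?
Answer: 46617/20114 - I*√3581/41138 ≈ 2.3176 - 0.0014547*I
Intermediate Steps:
√(10355 - 13936)/(-17194 - 23944) + 46617/20114 = √(-3581)/(-41138) + 46617*(1/20114) = (I*√3581)*(-1/41138) + 46617/20114 = -I*√3581/41138 + 46617/20114 = 46617/20114 - I*√3581/41138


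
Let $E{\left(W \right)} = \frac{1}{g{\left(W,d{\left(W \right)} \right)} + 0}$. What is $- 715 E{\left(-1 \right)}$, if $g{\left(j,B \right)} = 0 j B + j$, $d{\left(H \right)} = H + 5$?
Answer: $715$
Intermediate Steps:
$d{\left(H \right)} = 5 + H$
$g{\left(j,B \right)} = j$ ($g{\left(j,B \right)} = 0 B + j = 0 + j = j$)
$E{\left(W \right)} = \frac{1}{W}$ ($E{\left(W \right)} = \frac{1}{W + 0} = \frac{1}{W}$)
$- 715 E{\left(-1 \right)} = - \frac{715}{-1} = \left(-715\right) \left(-1\right) = 715$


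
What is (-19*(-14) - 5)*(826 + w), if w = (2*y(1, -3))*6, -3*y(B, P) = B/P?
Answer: 215934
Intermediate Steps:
y(B, P) = -B/(3*P)
w = 4/3 (w = (2*(-⅓*1/(-3)))*6 = (2*(-⅓*1*(-⅓)))*6 = (2*(⅑))*6 = (2/9)*6 = 4/3 ≈ 1.3333)
(-19*(-14) - 5)*(826 + w) = (-19*(-14) - 5)*(826 + 4/3) = (266 - 5)*(2482/3) = 261*(2482/3) = 215934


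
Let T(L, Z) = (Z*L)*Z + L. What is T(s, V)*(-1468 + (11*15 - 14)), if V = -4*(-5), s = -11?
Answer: 5809287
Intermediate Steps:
V = 20
T(L, Z) = L + L*Z² (T(L, Z) = (L*Z)*Z + L = L*Z² + L = L + L*Z²)
T(s, V)*(-1468 + (11*15 - 14)) = (-11*(1 + 20²))*(-1468 + (11*15 - 14)) = (-11*(1 + 400))*(-1468 + (165 - 14)) = (-11*401)*(-1468 + 151) = -4411*(-1317) = 5809287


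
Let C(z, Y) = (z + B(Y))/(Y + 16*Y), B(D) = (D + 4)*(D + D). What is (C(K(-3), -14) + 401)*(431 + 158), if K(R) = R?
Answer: 56049829/238 ≈ 2.3550e+5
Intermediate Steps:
B(D) = 2*D*(4 + D) (B(D) = (4 + D)*(2*D) = 2*D*(4 + D))
C(z, Y) = (z + 2*Y*(4 + Y))/(17*Y) (C(z, Y) = (z + 2*Y*(4 + Y))/(Y + 16*Y) = (z + 2*Y*(4 + Y))/((17*Y)) = (z + 2*Y*(4 + Y))*(1/(17*Y)) = (z + 2*Y*(4 + Y))/(17*Y))
(C(K(-3), -14) + 401)*(431 + 158) = ((1/17)*(-3 + 2*(-14)*(4 - 14))/(-14) + 401)*(431 + 158) = ((1/17)*(-1/14)*(-3 + 2*(-14)*(-10)) + 401)*589 = ((1/17)*(-1/14)*(-3 + 280) + 401)*589 = ((1/17)*(-1/14)*277 + 401)*589 = (-277/238 + 401)*589 = (95161/238)*589 = 56049829/238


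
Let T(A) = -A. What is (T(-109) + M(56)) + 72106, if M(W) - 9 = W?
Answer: 72280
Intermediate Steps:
M(W) = 9 + W
(T(-109) + M(56)) + 72106 = (-1*(-109) + (9 + 56)) + 72106 = (109 + 65) + 72106 = 174 + 72106 = 72280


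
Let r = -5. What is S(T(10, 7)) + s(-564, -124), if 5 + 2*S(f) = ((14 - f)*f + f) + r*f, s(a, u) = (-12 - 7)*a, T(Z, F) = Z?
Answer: 21427/2 ≈ 10714.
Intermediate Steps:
s(a, u) = -19*a
S(f) = -5/2 - 2*f + f*(14 - f)/2 (S(f) = -5/2 + (((14 - f)*f + f) - 5*f)/2 = -5/2 + ((f*(14 - f) + f) - 5*f)/2 = -5/2 + ((f + f*(14 - f)) - 5*f)/2 = -5/2 + (-4*f + f*(14 - f))/2 = -5/2 + (-2*f + f*(14 - f)/2) = -5/2 - 2*f + f*(14 - f)/2)
S(T(10, 7)) + s(-564, -124) = (-5/2 + 5*10 - 1/2*10**2) - 19*(-564) = (-5/2 + 50 - 1/2*100) + 10716 = (-5/2 + 50 - 50) + 10716 = -5/2 + 10716 = 21427/2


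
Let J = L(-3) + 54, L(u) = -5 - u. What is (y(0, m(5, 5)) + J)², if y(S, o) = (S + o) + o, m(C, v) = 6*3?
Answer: 7744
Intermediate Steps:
m(C, v) = 18
y(S, o) = S + 2*o
J = 52 (J = (-5 - 1*(-3)) + 54 = (-5 + 3) + 54 = -2 + 54 = 52)
(y(0, m(5, 5)) + J)² = ((0 + 2*18) + 52)² = ((0 + 36) + 52)² = (36 + 52)² = 88² = 7744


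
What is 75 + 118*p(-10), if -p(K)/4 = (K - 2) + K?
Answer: 10459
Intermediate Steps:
p(K) = 8 - 8*K (p(K) = -4*((K - 2) + K) = -4*((-2 + K) + K) = -4*(-2 + 2*K) = 8 - 8*K)
75 + 118*p(-10) = 75 + 118*(8 - 8*(-10)) = 75 + 118*(8 + 80) = 75 + 118*88 = 75 + 10384 = 10459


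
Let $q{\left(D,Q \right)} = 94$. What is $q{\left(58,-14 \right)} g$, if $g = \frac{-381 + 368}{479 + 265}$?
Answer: $- \frac{611}{372} \approx -1.6425$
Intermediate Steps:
$g = - \frac{13}{744} \approx -0.017473$
$q{\left(58,-14 \right)} g = 94 \left(- \frac{13}{744}\right) = - \frac{611}{372}$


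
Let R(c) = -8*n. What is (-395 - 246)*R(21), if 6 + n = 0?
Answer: -30768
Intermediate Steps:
n = -6 (n = -6 + 0 = -6)
R(c) = 48 (R(c) = -8*(-6) = 48)
(-395 - 246)*R(21) = (-395 - 246)*48 = -641*48 = -30768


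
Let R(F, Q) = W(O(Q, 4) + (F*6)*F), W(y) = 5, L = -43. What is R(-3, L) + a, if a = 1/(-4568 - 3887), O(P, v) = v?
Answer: 42274/8455 ≈ 4.9999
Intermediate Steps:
R(F, Q) = 5
a = -1/8455 (a = 1/(-8455) = -1/8455 ≈ -0.00011827)
R(-3, L) + a = 5 - 1/8455 = 42274/8455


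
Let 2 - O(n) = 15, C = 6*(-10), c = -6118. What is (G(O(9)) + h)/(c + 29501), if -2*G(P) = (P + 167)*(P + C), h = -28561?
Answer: -22940/23383 ≈ -0.98105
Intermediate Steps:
C = -60
O(n) = -13 (O(n) = 2 - 1*15 = 2 - 15 = -13)
G(P) = -(-60 + P)*(167 + P)/2 (G(P) = -(P + 167)*(P - 60)/2 = -(167 + P)*(-60 + P)/2 = -(-60 + P)*(167 + P)/2)
(G(O(9)) + h)/(c + 29501) = ((5010 - 107/2*(-13) - 1/2*(-13)**2) - 28561)/(-6118 + 29501) = ((5010 + 1391/2 - 1/2*169) - 28561)/23383 = ((5010 + 1391/2 - 169/2) - 28561)*(1/23383) = (5621 - 28561)*(1/23383) = -22940*1/23383 = -22940/23383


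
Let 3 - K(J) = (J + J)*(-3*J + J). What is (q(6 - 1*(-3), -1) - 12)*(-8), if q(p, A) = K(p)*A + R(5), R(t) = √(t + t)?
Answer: 2712 - 8*√10 ≈ 2686.7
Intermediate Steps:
K(J) = 3 + 4*J² (K(J) = 3 - (J + J)*(-3*J + J) = 3 - 2*J*(-2*J) = 3 - (-4)*J² = 3 + 4*J²)
R(t) = √2*√t (R(t) = √(2*t) = √2*√t)
q(p, A) = √10 + A*(3 + 4*p²) (q(p, A) = (3 + 4*p²)*A + √2*√5 = A*(3 + 4*p²) + √10 = √10 + A*(3 + 4*p²))
(q(6 - 1*(-3), -1) - 12)*(-8) = ((√10 - (3 + 4*(6 - 1*(-3))²)) - 12)*(-8) = ((√10 - (3 + 4*(6 + 3)²)) - 12)*(-8) = ((√10 - (3 + 4*9²)) - 12)*(-8) = ((√10 - (3 + 4*81)) - 12)*(-8) = ((√10 - (3 + 324)) - 12)*(-8) = ((√10 - 1*327) - 12)*(-8) = ((√10 - 327) - 12)*(-8) = ((-327 + √10) - 12)*(-8) = (-339 + √10)*(-8) = 2712 - 8*√10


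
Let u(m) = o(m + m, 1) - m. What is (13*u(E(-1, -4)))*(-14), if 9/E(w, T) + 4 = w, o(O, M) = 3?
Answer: -4368/5 ≈ -873.60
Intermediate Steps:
E(w, T) = 9/(-4 + w)
u(m) = 3 - m
(13*u(E(-1, -4)))*(-14) = (13*(3 - 9/(-4 - 1)))*(-14) = (13*(3 - 9/(-5)))*(-14) = (13*(3 - 9*(-1)/5))*(-14) = (13*(3 - 1*(-9/5)))*(-14) = (13*(3 + 9/5))*(-14) = (13*(24/5))*(-14) = (312/5)*(-14) = -4368/5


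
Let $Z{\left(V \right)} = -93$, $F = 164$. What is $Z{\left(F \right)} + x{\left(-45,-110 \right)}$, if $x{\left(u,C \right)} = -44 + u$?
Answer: $-182$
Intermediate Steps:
$Z{\left(F \right)} + x{\left(-45,-110 \right)} = -93 - 89 = -182$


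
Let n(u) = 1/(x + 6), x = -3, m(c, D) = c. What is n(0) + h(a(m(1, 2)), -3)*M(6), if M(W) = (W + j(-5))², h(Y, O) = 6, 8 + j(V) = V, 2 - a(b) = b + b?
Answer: 883/3 ≈ 294.33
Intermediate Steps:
a(b) = 2 - 2*b (a(b) = 2 - (b + b) = 2 - 2*b)
j(V) = -8 + V
n(u) = ⅓ (n(u) = 1/(-3 + 6) = 1/3 = ⅓)
M(W) = (-13 + W)² (M(W) = (W + (-8 - 5))² = (W - 13)² = (-13 + W)²)
n(0) + h(a(m(1, 2)), -3)*M(6) = ⅓ + 6*(-13 + 6)² = ⅓ + 6*(-7)² = ⅓ + 6*49 = ⅓ + 294 = 883/3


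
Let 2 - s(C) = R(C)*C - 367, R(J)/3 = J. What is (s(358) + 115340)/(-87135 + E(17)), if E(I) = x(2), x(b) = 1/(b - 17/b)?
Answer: 3494179/1132757 ≈ 3.0847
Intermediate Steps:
R(J) = 3*J
E(I) = -2/13 (E(I) = 2/(-17 + 2²) = 2/(-17 + 4) = 2/(-13) = 2*(-1/13) = -2/13)
s(C) = 369 - 3*C² (s(C) = 2 - ((3*C)*C - 367) = 2 - (3*C² - 367) = 2 - (-367 + 3*C²) = 2 + (367 - 3*C²) = 369 - 3*C²)
(s(358) + 115340)/(-87135 + E(17)) = ((369 - 3*358²) + 115340)/(-87135 - 2/13) = ((369 - 3*128164) + 115340)/(-1132757/13) = ((369 - 384492) + 115340)*(-13/1132757) = (-384123 + 115340)*(-13/1132757) = -268783*(-13/1132757) = 3494179/1132757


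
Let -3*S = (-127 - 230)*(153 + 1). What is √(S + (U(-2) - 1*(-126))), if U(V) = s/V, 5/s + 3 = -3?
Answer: √664287/6 ≈ 135.84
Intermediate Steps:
s = -⅚ (s = 5/(-3 - 3) = 5/(-6) = 5*(-⅙) = -⅚ ≈ -0.83333)
U(V) = -5/(6*V)
S = 18326 (S = -(-127 - 230)*(153 + 1)/3 = -(-119)*154 = -⅓*(-54978) = 18326)
√(S + (U(-2) - 1*(-126))) = √(18326 + (-⅚/(-2) - 1*(-126))) = √(18326 + (-⅚*(-½) + 126)) = √(18326 + (5/12 + 126)) = √(18326 + 1517/12) = √(221429/12) = √664287/6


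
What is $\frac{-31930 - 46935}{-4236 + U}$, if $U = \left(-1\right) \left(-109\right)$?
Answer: $\frac{78865}{4127} \approx 19.11$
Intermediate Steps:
$U = 109$
$\frac{-31930 - 46935}{-4236 + U} = \frac{-31930 - 46935}{-4236 + 109} = - \frac{78865}{-4127} = \left(-78865\right) \left(- \frac{1}{4127}\right) = \frac{78865}{4127}$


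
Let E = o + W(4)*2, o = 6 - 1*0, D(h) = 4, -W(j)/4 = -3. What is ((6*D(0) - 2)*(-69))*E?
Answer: -45540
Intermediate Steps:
W(j) = 12 (W(j) = -4*(-3) = 12)
o = 6 (o = 6 + 0 = 6)
E = 30 (E = 6 + 12*2 = 6 + 24 = 30)
((6*D(0) - 2)*(-69))*E = ((6*4 - 2)*(-69))*30 = ((24 - 2)*(-69))*30 = (22*(-69))*30 = -1518*30 = -45540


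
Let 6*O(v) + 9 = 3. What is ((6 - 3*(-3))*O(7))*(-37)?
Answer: 555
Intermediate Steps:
O(v) = -1 (O(v) = -3/2 + (1/6)*3 = -3/2 + 1/2 = -1)
((6 - 3*(-3))*O(7))*(-37) = ((6 - 3*(-3))*(-1))*(-37) = ((6 + 9)*(-1))*(-37) = (15*(-1))*(-37) = -15*(-37) = 555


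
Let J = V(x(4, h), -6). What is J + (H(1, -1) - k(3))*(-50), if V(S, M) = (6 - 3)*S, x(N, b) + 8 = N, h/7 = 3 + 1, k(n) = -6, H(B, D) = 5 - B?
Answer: -512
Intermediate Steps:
h = 28 (h = 7*(3 + 1) = 7*4 = 28)
x(N, b) = -8 + N
V(S, M) = 3*S
J = -12 (J = 3*(-8 + 4) = 3*(-4) = -12)
J + (H(1, -1) - k(3))*(-50) = -12 + ((5 - 1*1) - 1*(-6))*(-50) = -12 + ((5 - 1) + 6)*(-50) = -12 + (4 + 6)*(-50) = -12 + 10*(-50) = -12 - 500 = -512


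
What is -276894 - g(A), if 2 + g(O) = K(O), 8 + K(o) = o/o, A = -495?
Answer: -276885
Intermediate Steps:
K(o) = -7 (K(o) = -8 + o/o = -8 + 1 = -7)
g(O) = -9 (g(O) = -2 - 7 = -9)
-276894 - g(A) = -276894 - 1*(-9) = -276894 + 9 = -276885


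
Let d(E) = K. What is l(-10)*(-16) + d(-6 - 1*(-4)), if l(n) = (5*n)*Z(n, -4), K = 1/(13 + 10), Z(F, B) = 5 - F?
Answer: 276001/23 ≈ 12000.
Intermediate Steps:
K = 1/23 ≈ 0.043478
l(n) = 5*n*(5 - n) (l(n) = (5*n)*(5 - n) = 5*n*(5 - n))
d(E) = 1/23
l(-10)*(-16) + d(-6 - 1*(-4)) = (5*(-10)*(5 - 1*(-10)))*(-16) + 1/23 = (5*(-10)*(5 + 10))*(-16) + 1/23 = (5*(-10)*15)*(-16) + 1/23 = -750*(-16) + 1/23 = 12000 + 1/23 = 276001/23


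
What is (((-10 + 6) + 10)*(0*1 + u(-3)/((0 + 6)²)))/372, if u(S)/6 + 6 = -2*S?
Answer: 0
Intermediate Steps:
u(S) = -36 - 12*S (u(S) = -36 + 6*(-2*S) = -36 - 12*S)
(((-10 + 6) + 10)*(0*1 + u(-3)/((0 + 6)²)))/372 = (((-10 + 6) + 10)*(0*1 + (-36 - 12*(-3))/((0 + 6)²)))/372 = ((-4 + 10)*(0 + (-36 + 36)/(6²)))*(1/372) = (6*(0 + 0/36))*(1/372) = (6*(0 + 0*(1/36)))*(1/372) = (6*(0 + 0))*(1/372) = (6*0)*(1/372) = 0*(1/372) = 0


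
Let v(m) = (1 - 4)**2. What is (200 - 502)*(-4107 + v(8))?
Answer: 1237596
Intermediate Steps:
v(m) = 9 (v(m) = (-3)**2 = 9)
(200 - 502)*(-4107 + v(8)) = (200 - 502)*(-4107 + 9) = -302*(-4098) = 1237596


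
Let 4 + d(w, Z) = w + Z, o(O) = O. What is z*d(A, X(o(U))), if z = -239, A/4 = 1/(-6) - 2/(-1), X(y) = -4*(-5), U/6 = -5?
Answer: -16730/3 ≈ -5576.7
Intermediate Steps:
U = -30 (U = 6*(-5) = -30)
X(y) = 20
A = 22/3 (A = 4*(1/(-6) - 2/(-1)) = 4*(1*(-1/6) - 2*(-1)) = 4*(-1/6 + 2) = 4*(11/6) = 22/3 ≈ 7.3333)
d(w, Z) = -4 + Z + w (d(w, Z) = -4 + (w + Z) = -4 + (Z + w) = -4 + Z + w)
z*d(A, X(o(U))) = -239*(-4 + 20 + 22/3) = -239*70/3 = -16730/3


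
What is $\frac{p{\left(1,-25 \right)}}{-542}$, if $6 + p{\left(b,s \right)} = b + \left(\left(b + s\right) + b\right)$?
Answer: $\frac{14}{271} \approx 0.051661$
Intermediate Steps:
$p{\left(b,s \right)} = -6 + s + 3 b$ ($p{\left(b,s \right)} = -6 + \left(b + \left(\left(b + s\right) + b\right)\right) = -6 + \left(b + \left(s + 2 b\right)\right) = -6 + \left(s + 3 b\right) = -6 + s + 3 b$)
$\frac{p{\left(1,-25 \right)}}{-542} = \frac{-6 - 25 + 3 \cdot 1}{-542} = \left(-6 - 25 + 3\right) \left(- \frac{1}{542}\right) = \left(-28\right) \left(- \frac{1}{542}\right) = \frac{14}{271}$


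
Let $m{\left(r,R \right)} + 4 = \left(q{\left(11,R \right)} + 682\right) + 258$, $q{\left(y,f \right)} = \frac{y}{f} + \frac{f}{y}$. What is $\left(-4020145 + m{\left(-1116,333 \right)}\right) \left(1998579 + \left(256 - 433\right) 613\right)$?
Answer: $- \frac{9275401259450482}{1221} \approx -7.5966 \cdot 10^{12}$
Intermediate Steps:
$q{\left(y,f \right)} = \frac{f}{y} + \frac{y}{f}$
$m{\left(r,R \right)} = 936 + \frac{11}{R} + \frac{R}{11}$ ($m{\left(r,R \right)} = -4 + \left(\left(\left(\frac{R}{11} + \frac{11}{R}\right) + 682\right) + 258\right) = -4 + \left(\left(\left(\frac{11}{R} + \frac{R}{11}\right) + 682\right) + 258\right) = -4 + \left(\left(682 + \frac{11}{R} + \frac{R}{11}\right) + 258\right) = -4 + \left(940 + \frac{11}{R} + \frac{R}{11}\right) = 936 + \frac{11}{R} + \frac{R}{11}$)
$\left(-4020145 + m{\left(-1116,333 \right)}\right) \left(1998579 + \left(256 - 433\right) 613\right) = \left(-4020145 + \left(936 + \frac{11}{333} + \frac{1}{11} \cdot 333\right)\right) \left(1998579 + \left(256 - 433\right) 613\right) = \left(-4020145 + \left(936 + 11 \cdot \frac{1}{333} + \frac{333}{11}\right)\right) \left(1998579 - 108501\right) = \left(-4020145 + \left(936 + \frac{11}{333} + \frac{333}{11}\right)\right) \left(1998579 - 108501\right) = \left(-4020145 + \frac{3539578}{3663}\right) 1890078 = \left(- \frac{14722251557}{3663}\right) 1890078 = - \frac{9275401259450482}{1221}$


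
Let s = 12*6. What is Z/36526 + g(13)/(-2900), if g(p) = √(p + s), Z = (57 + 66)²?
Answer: 15129/36526 - √85/2900 ≈ 0.41102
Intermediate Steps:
Z = 15129 (Z = 123² = 15129)
s = 72
g(p) = √(72 + p) (g(p) = √(p + 72) = √(72 + p))
Z/36526 + g(13)/(-2900) = 15129/36526 + √(72 + 13)/(-2900) = 15129*(1/36526) + √85*(-1/2900) = 15129/36526 - √85/2900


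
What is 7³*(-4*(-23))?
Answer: 31556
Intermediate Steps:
7³*(-4*(-23)) = 343*92 = 31556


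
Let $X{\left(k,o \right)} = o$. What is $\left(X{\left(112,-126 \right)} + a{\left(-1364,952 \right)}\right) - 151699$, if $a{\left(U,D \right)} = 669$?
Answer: $-151156$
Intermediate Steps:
$\left(X{\left(112,-126 \right)} + a{\left(-1364,952 \right)}\right) - 151699 = \left(-126 + 669\right) - 151699 = 543 - 151699 = -151156$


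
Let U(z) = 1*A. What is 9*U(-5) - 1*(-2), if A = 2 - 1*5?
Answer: -25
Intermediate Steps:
A = -3 (A = 2 - 5 = -3)
U(z) = -3 (U(z) = 1*(-3) = -3)
9*U(-5) - 1*(-2) = 9*(-3) - 1*(-2) = -27 + 2 = -25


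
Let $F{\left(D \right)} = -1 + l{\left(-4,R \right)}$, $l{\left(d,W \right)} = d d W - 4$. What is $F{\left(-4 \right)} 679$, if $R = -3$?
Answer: $-35987$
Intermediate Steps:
$l{\left(d,W \right)} = -4 + W d^{2}$ ($l{\left(d,W \right)} = d^{2} W - 4 = W d^{2} - 4 = -4 + W d^{2}$)
$F{\left(D \right)} = -53$ ($F{\left(D \right)} = -1 - \left(4 + 3 \left(-4\right)^{2}\right) = -1 - 52 = -53$)
$F{\left(-4 \right)} 679 = \left(-53\right) 679 = -35987$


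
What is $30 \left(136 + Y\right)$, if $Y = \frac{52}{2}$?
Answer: $4860$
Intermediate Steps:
$Y = 26$ ($Y = 52 \cdot \frac{1}{2} = 26$)
$30 \left(136 + Y\right) = 30 \left(136 + 26\right) = 30 \cdot 162 = 4860$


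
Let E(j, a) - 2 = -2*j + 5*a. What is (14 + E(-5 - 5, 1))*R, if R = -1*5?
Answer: -205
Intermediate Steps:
E(j, a) = 2 - 2*j + 5*a (E(j, a) = 2 + (-2*j + 5*a) = 2 - 2*j + 5*a)
R = -5
(14 + E(-5 - 5, 1))*R = (14 + (2 - 2*(-5 - 5) + 5*1))*(-5) = (14 + (2 - 2*(-10) + 5))*(-5) = (14 + (2 + 20 + 5))*(-5) = (14 + 27)*(-5) = 41*(-5) = -205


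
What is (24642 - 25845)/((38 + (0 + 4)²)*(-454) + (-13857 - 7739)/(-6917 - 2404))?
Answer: 11213163/228492040 ≈ 0.049075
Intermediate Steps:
(24642 - 25845)/((38 + (0 + 4)²)*(-454) + (-13857 - 7739)/(-6917 - 2404)) = -1203/((38 + 4²)*(-454) - 21596/(-9321)) = -1203/((38 + 16)*(-454) - 21596*(-1/9321)) = -1203/(54*(-454) + 21596/9321) = -1203/(-24516 + 21596/9321) = -1203/(-228492040/9321) = -1203*(-9321/228492040) = 11213163/228492040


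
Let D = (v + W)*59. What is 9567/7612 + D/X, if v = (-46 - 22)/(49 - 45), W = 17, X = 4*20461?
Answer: 9567/7612 ≈ 1.2568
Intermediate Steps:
X = 81844
v = -17 (v = -68/4 = -68*¼ = -17)
D = 0 (D = (-17 + 17)*59 = 0*59 = 0)
9567/7612 + D/X = 9567/7612 + 0/81844 = 9567*(1/7612) + 0*(1/81844) = 9567/7612 + 0 = 9567/7612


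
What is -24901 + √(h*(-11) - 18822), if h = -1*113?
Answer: -24901 + I*√17579 ≈ -24901.0 + 132.59*I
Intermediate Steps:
h = -113
-24901 + √(h*(-11) - 18822) = -24901 + √(-113*(-11) - 18822) = -24901 + √(1243 - 18822) = -24901 + √(-17579) = -24901 + I*√17579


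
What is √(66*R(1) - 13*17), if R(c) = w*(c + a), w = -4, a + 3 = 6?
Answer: I*√1277 ≈ 35.735*I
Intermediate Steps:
a = 3 (a = -3 + 6 = 3)
R(c) = -12 - 4*c (R(c) = -4*(c + 3) = -4*(3 + c) = -12 - 4*c)
√(66*R(1) - 13*17) = √(66*(-12 - 4*1) - 13*17) = √(66*(-12 - 4) - 1*221) = √(66*(-16) - 221) = √(-1056 - 221) = √(-1277) = I*√1277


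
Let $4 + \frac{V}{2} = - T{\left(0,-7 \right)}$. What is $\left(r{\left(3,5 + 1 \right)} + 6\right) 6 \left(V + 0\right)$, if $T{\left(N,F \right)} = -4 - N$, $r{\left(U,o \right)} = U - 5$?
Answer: $0$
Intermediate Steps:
$r{\left(U,o \right)} = -5 + U$
$V = 0$ ($V = -8 + 2 \left(- (-4 - 0)\right) = -8 + 2 \left(- (-4 + 0)\right) = -8 + 2 \left(\left(-1\right) \left(-4\right)\right) = -8 + 2 \cdot 4 = -8 + 8 = 0$)
$\left(r{\left(3,5 + 1 \right)} + 6\right) 6 \left(V + 0\right) = \left(\left(-5 + 3\right) + 6\right) 6 \left(0 + 0\right) = \left(-2 + 6\right) 6 \cdot 0 = 4 \cdot 6 \cdot 0 = 24 \cdot 0 = 0$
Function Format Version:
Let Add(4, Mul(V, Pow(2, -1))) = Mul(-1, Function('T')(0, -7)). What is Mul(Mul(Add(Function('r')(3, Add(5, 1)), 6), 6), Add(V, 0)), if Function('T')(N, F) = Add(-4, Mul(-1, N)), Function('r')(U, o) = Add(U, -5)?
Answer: 0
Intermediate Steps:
Function('r')(U, o) = Add(-5, U)
V = 0 (V = Add(-8, Mul(2, Mul(-1, Add(-4, Mul(-1, 0))))) = Add(-8, Mul(2, Mul(-1, Add(-4, 0)))) = Add(-8, Mul(2, Mul(-1, -4))) = Add(-8, Mul(2, 4)) = Add(-8, 8) = 0)
Mul(Mul(Add(Function('r')(3, Add(5, 1)), 6), 6), Add(V, 0)) = Mul(Mul(Add(Add(-5, 3), 6), 6), Add(0, 0)) = Mul(Mul(Add(-2, 6), 6), 0) = Mul(Mul(4, 6), 0) = Mul(24, 0) = 0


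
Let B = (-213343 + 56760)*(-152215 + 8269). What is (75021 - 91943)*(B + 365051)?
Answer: -381419537470618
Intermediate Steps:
B = 22539496518 (B = -156583*(-143946) = 22539496518)
(75021 - 91943)*(B + 365051) = (75021 - 91943)*(22539496518 + 365051) = -16922*22539861569 = -381419537470618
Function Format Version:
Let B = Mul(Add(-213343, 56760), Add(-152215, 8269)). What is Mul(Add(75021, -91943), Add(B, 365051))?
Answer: -381419537470618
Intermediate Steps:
B = 22539496518 (B = Mul(-156583, -143946) = 22539496518)
Mul(Add(75021, -91943), Add(B, 365051)) = Mul(Add(75021, -91943), Add(22539496518, 365051)) = Mul(-16922, 22539861569) = -381419537470618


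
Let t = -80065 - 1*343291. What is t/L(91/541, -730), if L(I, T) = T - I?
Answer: 229035596/395021 ≈ 579.81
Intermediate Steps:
t = -423356 (t = -80065 - 343291 = -423356)
t/L(91/541, -730) = -423356/(-730 - 91/541) = -423356/(-395021/541) = -423356*(-541/395021) = 229035596/395021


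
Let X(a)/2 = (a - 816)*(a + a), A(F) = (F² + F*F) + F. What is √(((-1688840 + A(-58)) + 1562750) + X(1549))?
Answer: 2*√1105562 ≈ 2102.9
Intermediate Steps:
A(F) = F + 2*F² (A(F) = (F² + F²) + F = 2*F² + F = F + 2*F²)
X(a) = 4*a*(-816 + a) (X(a) = 2*((a - 816)*(a + a)) = 2*((-816 + a)*(2*a)) = 2*(2*a*(-816 + a)) = 4*a*(-816 + a))
√(((-1688840 + A(-58)) + 1562750) + X(1549)) = √(((-1688840 - 58*(1 + 2*(-58))) + 1562750) + 4*1549*(-816 + 1549)) = √(((-1688840 - 58*(1 - 116)) + 1562750) + 4*1549*733) = √(((-1688840 - 58*(-115)) + 1562750) + 4541668) = √(((-1688840 + 6670) + 1562750) + 4541668) = √((-1682170 + 1562750) + 4541668) = √(-119420 + 4541668) = √4422248 = 2*√1105562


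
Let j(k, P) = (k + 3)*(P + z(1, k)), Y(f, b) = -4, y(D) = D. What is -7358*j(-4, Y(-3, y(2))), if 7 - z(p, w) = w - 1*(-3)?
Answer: 29432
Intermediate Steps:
z(p, w) = 4 - w (z(p, w) = 7 - (w - 1*(-3)) = 7 - (w + 3) = 7 - (3 + w) = 7 + (-3 - w) = 4 - w)
j(k, P) = (3 + k)*(4 + P - k) (j(k, P) = (k + 3)*(P + (4 - k)) = (3 + k)*(4 + P - k))
-7358*j(-4, Y(-3, y(2))) = -7358*(12 - 4 - 1*(-4)² + 3*(-4) - 4*(-4)) = -7358*(12 - 4 - 1*16 - 12 + 16) = -7358*(12 - 4 - 16 - 12 + 16) = -7358*(-4) = 29432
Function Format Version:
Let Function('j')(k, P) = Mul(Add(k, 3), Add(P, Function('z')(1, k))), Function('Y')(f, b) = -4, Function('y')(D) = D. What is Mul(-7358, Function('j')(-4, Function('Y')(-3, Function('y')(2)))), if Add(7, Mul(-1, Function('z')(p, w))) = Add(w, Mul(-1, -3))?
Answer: 29432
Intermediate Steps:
Function('z')(p, w) = Add(4, Mul(-1, w)) (Function('z')(p, w) = Add(7, Mul(-1, Add(w, Mul(-1, -3)))) = Add(7, Mul(-1, Add(w, 3))) = Add(7, Mul(-1, Add(3, w))) = Add(7, Add(-3, Mul(-1, w))) = Add(4, Mul(-1, w)))
Function('j')(k, P) = Mul(Add(3, k), Add(4, P, Mul(-1, k))) (Function('j')(k, P) = Mul(Add(k, 3), Add(P, Add(4, Mul(-1, k)))) = Mul(Add(3, k), Add(4, P, Mul(-1, k))))
Mul(-7358, Function('j')(-4, Function('Y')(-3, Function('y')(2)))) = Mul(-7358, Add(12, -4, Mul(-1, Pow(-4, 2)), Mul(3, -4), Mul(-4, -4))) = Mul(-7358, Add(12, -4, Mul(-1, 16), -12, 16)) = Mul(-7358, Add(12, -4, -16, -12, 16)) = Mul(-7358, -4) = 29432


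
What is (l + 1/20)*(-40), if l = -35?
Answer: 1398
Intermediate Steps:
(l + 1/20)*(-40) = (-35 + 1/20)*(-40) = -699/20*(-40) = 1398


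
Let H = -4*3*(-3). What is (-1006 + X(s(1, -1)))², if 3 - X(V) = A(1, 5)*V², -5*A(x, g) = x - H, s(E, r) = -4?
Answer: 1243225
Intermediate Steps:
H = 36 (H = -12*(-3) = 36)
A(x, g) = 36/5 - x/5 (A(x, g) = -(x - 1*36)/5 = -(x - 36)/5 = -(-36 + x)/5 = 36/5 - x/5)
X(V) = 3 - 7*V² (X(V) = 3 - (36/5 - ⅕*1)*V² = 3 - (36/5 - ⅕)*V² = 3 - 7*V²)
(-1006 + X(s(1, -1)))² = (-1006 + (3 - 7*(-4)²))² = (-1006 + (3 - 7*16))² = (-1006 + (3 - 112))² = (-1006 - 109)² = (-1115)² = 1243225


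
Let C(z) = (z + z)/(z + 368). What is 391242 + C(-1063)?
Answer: 271915316/695 ≈ 3.9125e+5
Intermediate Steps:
C(z) = 2*z/(368 + z) (C(z) = (2*z)/(368 + z) = 2*z/(368 + z))
391242 + C(-1063) = 391242 + 2*(-1063)/(368 - 1063) = 391242 + 2*(-1063)/(-695) = 391242 + 2*(-1063)*(-1/695) = 391242 + 2126/695 = 271915316/695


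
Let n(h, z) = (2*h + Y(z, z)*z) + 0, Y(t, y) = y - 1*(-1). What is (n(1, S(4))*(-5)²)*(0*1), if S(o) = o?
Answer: 0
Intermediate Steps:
Y(t, y) = 1 + y (Y(t, y) = y + 1 = 1 + y)
n(h, z) = 2*h + z*(1 + z) (n(h, z) = (2*h + (1 + z)*z) + 0 = (2*h + z*(1 + z)) + 0 = 2*h + z*(1 + z))
(n(1, S(4))*(-5)²)*(0*1) = ((2*1 + 4*(1 + 4))*(-5)²)*(0*1) = ((2 + 4*5)*25)*0 = ((2 + 20)*25)*0 = (22*25)*0 = 550*0 = 0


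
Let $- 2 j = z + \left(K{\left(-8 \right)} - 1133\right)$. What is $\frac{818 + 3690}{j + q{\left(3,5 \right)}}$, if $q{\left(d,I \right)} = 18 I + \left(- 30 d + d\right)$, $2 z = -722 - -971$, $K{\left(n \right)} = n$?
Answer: $\frac{18032}{2045} \approx 8.8176$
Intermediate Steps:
$z = \frac{249}{2}$ ($z = \frac{-722 - -971}{2} = \frac{-722 + 971}{2} = \frac{1}{2} \cdot 249 = \frac{249}{2} \approx 124.5$)
$j = \frac{2033}{4}$ ($j = - \frac{\frac{249}{2} - 1141}{2} = \left(- \frac{1}{2}\right) \left(- \frac{2033}{2}\right) = \frac{2033}{4} \approx 508.25$)
$q{\left(d,I \right)} = - 29 d + 18 I$ ($q{\left(d,I \right)} = 18 I - 29 d = - 29 d + 18 I$)
$\frac{818 + 3690}{j + q{\left(3,5 \right)}} = \frac{818 + 3690}{\frac{2033}{4} + \left(\left(-29\right) 3 + 18 \cdot 5\right)} = \frac{4508}{\frac{2033}{4} + \left(-87 + 90\right)} = \frac{4508}{\frac{2033}{4} + 3} = \frac{4508}{\frac{2045}{4}} = 4508 \cdot \frac{4}{2045} = \frac{18032}{2045}$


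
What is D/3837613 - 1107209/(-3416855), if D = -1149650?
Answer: 24680946259/1008659012855 ≈ 0.024469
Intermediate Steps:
D/3837613 - 1107209/(-3416855) = -1149650/3837613 - 1107209/(-3416855) = -1149650*1/3837613 - 1107209*(-1/3416855) = -1149650/3837613 + 1107209/3416855 = 24680946259/1008659012855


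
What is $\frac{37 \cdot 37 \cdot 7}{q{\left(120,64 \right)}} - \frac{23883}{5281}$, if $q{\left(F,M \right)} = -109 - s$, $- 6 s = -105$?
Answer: $- \frac{107258045}{1336093} \approx -80.277$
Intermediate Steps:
$s = \frac{35}{2}$ ($s = \left(- \frac{1}{6}\right) \left(-105\right) = \frac{35}{2} \approx 17.5$)
$q{\left(F,M \right)} = - \frac{253}{2}$ ($q{\left(F,M \right)} = -109 - \frac{35}{2} = - \frac{253}{2}$)
$\frac{37 \cdot 37 \cdot 7}{q{\left(120,64 \right)}} - \frac{23883}{5281} = \frac{37 \cdot 37 \cdot 7}{- \frac{253}{2}} - \frac{23883}{5281} = 1369 \cdot 7 \left(- \frac{2}{253}\right) - \frac{23883}{5281} = 9583 \left(- \frac{2}{253}\right) - \frac{23883}{5281} = - \frac{19166}{253} - \frac{23883}{5281} = - \frac{107258045}{1336093}$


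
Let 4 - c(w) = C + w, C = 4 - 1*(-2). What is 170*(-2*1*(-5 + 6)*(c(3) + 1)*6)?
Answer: 8160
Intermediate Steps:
C = 6 (C = 4 + 2 = 6)
c(w) = -2 - w (c(w) = 4 - (6 + w) = 4 + (-6 - w) = -2 - w)
170*(-2*1*(-5 + 6)*(c(3) + 1)*6) = 170*(-2*1*(-5 + 6)*((-2 - 1*3) + 1)*6) = 170*(-2*1*1*((-2 - 3) + 1)*6) = 170*(-2*(-5 + 1)*6) = 170*(-2*(-4)*6) = 170*(8*6) = 170*48 = 8160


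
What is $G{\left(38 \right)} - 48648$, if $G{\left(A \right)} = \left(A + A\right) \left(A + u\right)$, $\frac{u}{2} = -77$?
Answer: $-57464$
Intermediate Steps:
$u = -154$ ($u = 2 \left(-77\right) = -154$)
$G{\left(A \right)} = 2 A \left(-154 + A\right)$ ($G{\left(A \right)} = \left(A + A\right) \left(A - 154\right) = 2 A \left(-154 + A\right)$)
$G{\left(38 \right)} - 48648 = 2 \cdot 38 \left(-154 + 38\right) - 48648 = 2 \cdot 38 \left(-116\right) - 48648 = -8816 - 48648 = -57464$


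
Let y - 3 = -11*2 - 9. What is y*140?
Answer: -3920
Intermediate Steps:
y = -28 (y = 3 + (-11*2 - 9) = 3 + (-22 - 9) = 3 - 31 = -28)
y*140 = -28*140 = -3920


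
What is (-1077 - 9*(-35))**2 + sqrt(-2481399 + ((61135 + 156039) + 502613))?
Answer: 580644 + 2*I*sqrt(440403) ≈ 5.8064e+5 + 1327.3*I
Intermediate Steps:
(-1077 - 9*(-35))**2 + sqrt(-2481399 + ((61135 + 156039) + 502613)) = (-1077 + 315)**2 + sqrt(-2481399 + (217174 + 502613)) = (-762)**2 + sqrt(-2481399 + 719787) = 580644 + sqrt(-1761612) = 580644 + 2*I*sqrt(440403)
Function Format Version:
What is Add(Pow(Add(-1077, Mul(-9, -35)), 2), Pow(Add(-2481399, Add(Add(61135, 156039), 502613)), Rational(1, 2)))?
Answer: Add(580644, Mul(2, I, Pow(440403, Rational(1, 2)))) ≈ Add(5.8064e+5, Mul(1327.3, I))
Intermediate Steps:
Add(Pow(Add(-1077, Mul(-9, -35)), 2), Pow(Add(-2481399, Add(Add(61135, 156039), 502613)), Rational(1, 2))) = Add(Pow(Add(-1077, 315), 2), Pow(Add(-2481399, Add(217174, 502613)), Rational(1, 2))) = Add(Pow(-762, 2), Pow(Add(-2481399, 719787), Rational(1, 2))) = Add(580644, Pow(-1761612, Rational(1, 2))) = Add(580644, Mul(2, I, Pow(440403, Rational(1, 2))))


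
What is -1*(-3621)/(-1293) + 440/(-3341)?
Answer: -4222227/1439971 ≈ -2.9322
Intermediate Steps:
-1*(-3621)/(-1293) + 440/(-3341) = 3621*(-1/1293) + 440*(-1/3341) = -1207/431 - 440/3341 = -4222227/1439971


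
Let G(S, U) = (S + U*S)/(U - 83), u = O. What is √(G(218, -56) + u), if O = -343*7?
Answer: I*√44723111/139 ≈ 48.112*I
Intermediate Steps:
O = -2401
u = -2401
G(S, U) = (S + S*U)/(-83 + U)
√(G(218, -56) + u) = √(218*(1 - 56)/(-83 - 56) - 2401) = √(218*(-55)/(-139) - 2401) = √(218*(-1/139)*(-55) - 2401) = √(11990/139 - 2401) = √(-321749/139) = I*√44723111/139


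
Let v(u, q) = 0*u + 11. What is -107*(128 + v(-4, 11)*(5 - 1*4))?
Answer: -14873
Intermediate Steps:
v(u, q) = 11 (v(u, q) = 0 + 11 = 11)
-107*(128 + v(-4, 11)*(5 - 1*4)) = -107*(128 + 11*(5 - 1*4)) = -107*(128 + 11*(5 - 4)) = -107*(128 + 11*1) = -107*(128 + 11) = -107*139 = -14873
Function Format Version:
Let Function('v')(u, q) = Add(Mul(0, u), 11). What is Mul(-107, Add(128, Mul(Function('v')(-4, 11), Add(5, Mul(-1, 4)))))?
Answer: -14873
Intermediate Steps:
Function('v')(u, q) = 11 (Function('v')(u, q) = Add(0, 11) = 11)
Mul(-107, Add(128, Mul(Function('v')(-4, 11), Add(5, Mul(-1, 4))))) = Mul(-107, Add(128, Mul(11, Add(5, Mul(-1, 4))))) = Mul(-107, Add(128, Mul(11, Add(5, -4)))) = Mul(-107, Add(128, Mul(11, 1))) = Mul(-107, Add(128, 11)) = Mul(-107, 139) = -14873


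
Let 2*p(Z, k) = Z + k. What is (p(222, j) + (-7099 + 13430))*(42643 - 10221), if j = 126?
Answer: 210905110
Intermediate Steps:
p(Z, k) = Z/2 + k/2 (p(Z, k) = (Z + k)/2 = Z/2 + k/2)
(p(222, j) + (-7099 + 13430))*(42643 - 10221) = (((1/2)*222 + (1/2)*126) + (-7099 + 13430))*(42643 - 10221) = ((111 + 63) + 6331)*32422 = (174 + 6331)*32422 = 6505*32422 = 210905110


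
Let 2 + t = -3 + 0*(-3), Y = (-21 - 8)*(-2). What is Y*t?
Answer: -290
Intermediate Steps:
Y = 58 (Y = -29*(-2) = 58)
t = -5 (t = -2 + (-3 + 0*(-3)) = -2 + (-3 + 0) = -2 - 3 = -5)
Y*t = 58*(-5) = -290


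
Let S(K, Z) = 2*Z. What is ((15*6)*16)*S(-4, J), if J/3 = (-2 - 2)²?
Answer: 138240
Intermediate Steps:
J = 48 (J = 3*(-2 - 2)² = 3*(-4)² = 3*16 = 48)
((15*6)*16)*S(-4, J) = ((15*6)*16)*(2*48) = (90*16)*96 = 1440*96 = 138240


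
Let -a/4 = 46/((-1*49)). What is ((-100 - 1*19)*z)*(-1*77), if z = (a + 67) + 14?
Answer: 776611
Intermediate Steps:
a = 184/49 (a = -184/((-1*49)) = -184/(-49) = -184*(-1)/49 = -4*(-46/49) = 184/49 ≈ 3.7551)
z = 4153/49 (z = (184/49 + 67) + 14 = 3467/49 + 14 = 4153/49 ≈ 84.755)
((-100 - 1*19)*z)*(-1*77) = ((-100 - 1*19)*(4153/49))*(-1*77) = ((-100 - 19)*(4153/49))*(-77) = -119*4153/49*(-77) = -70601/7*(-77) = 776611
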